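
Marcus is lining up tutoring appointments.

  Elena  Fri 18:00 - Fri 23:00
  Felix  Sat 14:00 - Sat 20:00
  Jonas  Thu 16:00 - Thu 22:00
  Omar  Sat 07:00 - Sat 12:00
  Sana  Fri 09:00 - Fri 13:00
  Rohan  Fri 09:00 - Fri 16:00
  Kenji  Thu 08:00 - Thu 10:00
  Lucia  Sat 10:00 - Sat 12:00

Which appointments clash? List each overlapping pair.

Lucia & Omar, Rohan & Sana

Check each pair: they overlap iff neither finishes before the other starts.
Sorted by start: Kenji, Jonas, Rohan, Sana, Elena, Omar, Lucia, Felix.
Jonas starts after Kenji ends, so nothing later overlaps Kenji either.
Rohan starts after Jonas ends, so nothing later overlaps Jonas either.
Sana starts before Rohan ends → Rohan and Sana overlap.
Elena starts after Rohan ends, so nothing later overlaps Rohan either.
Elena starts after Sana ends, so nothing later overlaps Sana either.
Omar starts after Elena ends, so nothing later overlaps Elena either.
Lucia starts before Omar ends → Omar and Lucia overlap.
Felix starts after Omar ends.
Felix starts after Lucia ends.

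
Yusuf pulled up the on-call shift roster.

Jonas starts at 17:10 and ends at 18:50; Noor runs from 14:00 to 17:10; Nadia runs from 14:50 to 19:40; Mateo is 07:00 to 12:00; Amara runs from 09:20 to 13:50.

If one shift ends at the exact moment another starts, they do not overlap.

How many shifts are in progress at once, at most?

Sweep the timeline, counting +1 at each start and −1 at each end (ends before starts at a tie):
07:00 start Mateo → 1
09:20 start Amara → 2
12:00 end Mateo → 1
13:50 end Amara → 0
14:00 start Noor → 1
14:50 start Nadia → 2
17:10 end Noor → 1
17:10 start Jonas → 2
18:50 end Jonas → 1
19:40 end Nadia → 0
Peak is 2, at 09:20 (Amara, Mateo).

2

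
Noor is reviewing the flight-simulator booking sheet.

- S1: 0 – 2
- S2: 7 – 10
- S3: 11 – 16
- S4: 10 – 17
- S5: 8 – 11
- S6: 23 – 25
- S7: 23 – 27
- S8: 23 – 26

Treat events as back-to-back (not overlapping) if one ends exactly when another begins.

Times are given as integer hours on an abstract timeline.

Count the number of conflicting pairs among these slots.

6

Check each pair: they overlap iff neither finishes before the other starts.
Sorted by start: S1, S2, S5, S4, S3, S6, S7, S8.
S2 starts after S1 ends, so nothing later overlaps S1 either.
S5 starts before S2 ends → S2 and S5 overlap.
S4 starts exactly when S2 ends (back-to-back, no overlap), so nothing later overlaps S2 either.
S4 starts before S5 ends → S5 and S4 overlap.
S3 starts exactly when S5 ends (back-to-back, no overlap), so nothing later overlaps S5 either.
S3 starts before S4 ends → S4 and S3 overlap.
S6 starts after S4 ends, so nothing later overlaps S4 either.
S6 starts after S3 ends, so nothing later overlaps S3 either.
S7 starts before S6 ends → S6 and S7 overlap.
S8 starts before S6 ends → S6 and S8 overlap.
S8 starts before S7 ends → S7 and S8 overlap.
Overlapping pairs: S2 & S5, S3 & S4, S4 & S5, S6 & S7, S6 & S8, S7 & S8 — 6 in total.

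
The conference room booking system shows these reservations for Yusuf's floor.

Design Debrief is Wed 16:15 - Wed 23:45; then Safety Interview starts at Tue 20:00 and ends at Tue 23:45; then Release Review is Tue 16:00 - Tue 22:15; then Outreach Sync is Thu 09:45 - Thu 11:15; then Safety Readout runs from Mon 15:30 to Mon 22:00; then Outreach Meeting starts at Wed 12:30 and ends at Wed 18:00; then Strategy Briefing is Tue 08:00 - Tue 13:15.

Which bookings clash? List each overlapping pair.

Design Debrief & Outreach Meeting, Release Review & Safety Interview

Check each pair: they overlap iff neither finishes before the other starts.
Sorted by start: Safety Readout, Strategy Briefing, Release Review, Safety Interview, Outreach Meeting, Design Debrief, Outreach Sync.
Strategy Briefing starts after Safety Readout ends — done with Safety Readout.
Release Review starts after Strategy Briefing ends — done with Strategy Briefing.
Safety Interview starts before Release Review ends → Release Review and Safety Interview overlap.
Outreach Meeting starts after Release Review ends — done with Release Review.
Outreach Meeting starts after Safety Interview ends — done with Safety Interview.
Design Debrief starts before Outreach Meeting ends → Outreach Meeting and Design Debrief overlap.
Outreach Sync starts after Outreach Meeting ends.
Outreach Sync starts after Design Debrief ends.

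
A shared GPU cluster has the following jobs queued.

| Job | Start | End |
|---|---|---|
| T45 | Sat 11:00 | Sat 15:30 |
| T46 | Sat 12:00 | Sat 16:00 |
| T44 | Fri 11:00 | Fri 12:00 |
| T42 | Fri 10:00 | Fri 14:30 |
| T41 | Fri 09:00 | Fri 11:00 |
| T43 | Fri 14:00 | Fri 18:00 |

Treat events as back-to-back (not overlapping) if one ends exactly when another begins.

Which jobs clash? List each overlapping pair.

T41 & T42, T42 & T43, T42 & T44, T45 & T46

Sorted by start: T41, T42, T44, T43, T45, T46.
T42 starts before T41 ends → T41 and T42 overlap.
T44 starts exactly when T41 ends (back-to-back, no overlap), so T41 has no further overlaps.
T44 starts before T42 ends → T42 and T44 overlap.
T43 starts before T42 ends → T42 and T43 overlap.
T45 starts after T42 ends, so T42 has no further overlaps.
T43 starts after T44 ends, so T44 has no further overlaps.
T45 starts after T43 ends, so T43 has no further overlaps.
T46 starts before T45 ends → T45 and T46 overlap.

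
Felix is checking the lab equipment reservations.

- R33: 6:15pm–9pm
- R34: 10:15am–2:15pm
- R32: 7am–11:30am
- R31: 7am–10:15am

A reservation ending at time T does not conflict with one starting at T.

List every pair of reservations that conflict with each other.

Sorted by start: R31, R32, R34, R33.
R32 starts before R31 ends → R31 and R32 overlap.
R34 starts exactly when R31 ends (back-to-back, no overlap); R31 is clear from here.
R34 starts before R32 ends → R32 and R34 overlap.
R33 starts after R32 ends.
R33 starts after R34 ends.

R31 & R32, R32 & R34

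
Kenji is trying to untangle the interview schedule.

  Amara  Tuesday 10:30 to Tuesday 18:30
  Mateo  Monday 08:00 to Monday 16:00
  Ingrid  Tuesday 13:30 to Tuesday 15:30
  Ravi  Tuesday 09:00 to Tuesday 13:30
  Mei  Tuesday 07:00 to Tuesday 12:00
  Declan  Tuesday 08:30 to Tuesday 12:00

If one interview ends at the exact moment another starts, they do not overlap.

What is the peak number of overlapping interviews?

4

Sort all start/end points and keep a running count:
Monday 08:00 start Mateo → 1
Monday 16:00 end Mateo → 0
Tuesday 07:00 start Mei → 1
Tuesday 08:30 start Declan → 2
Tuesday 09:00 start Ravi → 3
Tuesday 10:30 start Amara → 4
Tuesday 12:00 end Declan → 3
Tuesday 12:00 end Mei → 2
Tuesday 13:30 end Ravi → 1
Tuesday 13:30 start Ingrid → 2
Tuesday 15:30 end Ingrid → 1
Tuesday 18:30 end Amara → 0
Peak is 4, at Tuesday 10:30 (Amara, Declan, Mei, Ravi).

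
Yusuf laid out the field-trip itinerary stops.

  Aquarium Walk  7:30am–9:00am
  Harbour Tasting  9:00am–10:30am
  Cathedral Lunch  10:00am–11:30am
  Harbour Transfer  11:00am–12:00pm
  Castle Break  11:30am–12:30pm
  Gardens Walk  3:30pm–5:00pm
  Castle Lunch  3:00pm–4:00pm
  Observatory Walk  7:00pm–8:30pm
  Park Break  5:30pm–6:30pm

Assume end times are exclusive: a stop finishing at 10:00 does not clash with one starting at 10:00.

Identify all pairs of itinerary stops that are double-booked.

Castle Break & Harbour Transfer, Castle Lunch & Gardens Walk, Cathedral Lunch & Harbour Tasting, Cathedral Lunch & Harbour Transfer

Check each pair: they overlap iff neither finishes before the other starts.
Sorted by start: Aquarium Walk, Harbour Tasting, Cathedral Lunch, Harbour Transfer, Castle Break, Castle Lunch, Gardens Walk, Park Break, Observatory Walk.
Harbour Tasting starts exactly when Aquarium Walk ends (back-to-back, no overlap), so nothing later overlaps Aquarium Walk either.
Cathedral Lunch starts before Harbour Tasting ends → Harbour Tasting and Cathedral Lunch overlap.
Harbour Transfer starts after Harbour Tasting ends, so nothing later overlaps Harbour Tasting either.
Harbour Transfer starts before Cathedral Lunch ends → Cathedral Lunch and Harbour Transfer overlap.
Castle Break starts exactly when Cathedral Lunch ends (back-to-back, no overlap), so nothing later overlaps Cathedral Lunch either.
Castle Break starts before Harbour Transfer ends → Harbour Transfer and Castle Break overlap.
Castle Lunch starts after Harbour Transfer ends, so nothing later overlaps Harbour Transfer either.
Castle Lunch starts after Castle Break ends, so nothing later overlaps Castle Break either.
Gardens Walk starts before Castle Lunch ends → Castle Lunch and Gardens Walk overlap.
Park Break starts after Castle Lunch ends, so nothing later overlaps Castle Lunch either.
Park Break starts after Gardens Walk ends, so nothing later overlaps Gardens Walk either.
Observatory Walk starts after Park Break ends.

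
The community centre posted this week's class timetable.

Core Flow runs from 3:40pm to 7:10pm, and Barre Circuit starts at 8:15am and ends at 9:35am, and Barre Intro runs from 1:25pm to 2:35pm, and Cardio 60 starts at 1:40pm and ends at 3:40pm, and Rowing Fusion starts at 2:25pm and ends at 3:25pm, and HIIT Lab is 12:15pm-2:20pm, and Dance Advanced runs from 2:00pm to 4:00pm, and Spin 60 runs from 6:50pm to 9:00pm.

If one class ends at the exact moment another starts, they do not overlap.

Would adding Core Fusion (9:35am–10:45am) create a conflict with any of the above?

No — it doesn't clash with anything

Barre Circuit: ends 9:35am at or before Core Fusion starts 9:35am → clear.
HIIT Lab: starts 12:15pm at or after Core Fusion ends 10:45am → clear.
Barre Intro: starts 1:25pm at or after Core Fusion ends 10:45am → clear.
Cardio 60: starts 1:40pm at or after Core Fusion ends 10:45am → clear.
Dance Advanced: starts 2:00pm at or after Core Fusion ends 10:45am → clear.
Rowing Fusion: starts 2:25pm at or after Core Fusion ends 10:45am → clear.
Core Flow: starts 3:40pm at or after Core Fusion ends 10:45am → clear.
Spin 60: starts 6:50pm at or after Core Fusion ends 10:45am → clear.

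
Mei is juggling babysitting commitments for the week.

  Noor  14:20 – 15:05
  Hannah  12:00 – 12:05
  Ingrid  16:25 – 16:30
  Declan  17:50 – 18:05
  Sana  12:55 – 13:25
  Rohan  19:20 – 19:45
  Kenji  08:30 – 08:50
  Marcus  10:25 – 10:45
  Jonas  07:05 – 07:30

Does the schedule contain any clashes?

Check each pair: they overlap iff neither finishes before the other starts.
Sorted by start: Jonas, Kenji, Marcus, Hannah, Sana, Noor, Ingrid, Declan, Rohan.
Kenji starts after Jonas ends — done with Jonas.
Marcus starts after Kenji ends — done with Kenji.
Hannah starts after Marcus ends — done with Marcus.
Sana starts after Hannah ends — done with Hannah.
Noor starts after Sana ends — done with Sana.
Ingrid starts after Noor ends — done with Noor.
Declan starts after Ingrid ends — done with Ingrid.
Rohan starts after Declan ends.
Every pair is clear; the schedule has no overlaps.

No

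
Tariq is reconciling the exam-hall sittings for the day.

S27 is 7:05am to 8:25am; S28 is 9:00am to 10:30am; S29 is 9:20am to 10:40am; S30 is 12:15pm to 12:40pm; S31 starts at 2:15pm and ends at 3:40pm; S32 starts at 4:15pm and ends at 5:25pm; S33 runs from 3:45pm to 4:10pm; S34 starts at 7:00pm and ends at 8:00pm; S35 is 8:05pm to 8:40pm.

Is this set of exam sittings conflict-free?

No

Two intervals overlap when each starts before the other ends.
Sorted by start: S27, S28, S29, S30, S31, S33, S32, S34, S35.
S28 starts after S27 ends, so nothing later overlaps S27 either.
S29 starts before S28 ends → S28 and S29 overlap.
That's a conflict, so the schedule is not conflict-free.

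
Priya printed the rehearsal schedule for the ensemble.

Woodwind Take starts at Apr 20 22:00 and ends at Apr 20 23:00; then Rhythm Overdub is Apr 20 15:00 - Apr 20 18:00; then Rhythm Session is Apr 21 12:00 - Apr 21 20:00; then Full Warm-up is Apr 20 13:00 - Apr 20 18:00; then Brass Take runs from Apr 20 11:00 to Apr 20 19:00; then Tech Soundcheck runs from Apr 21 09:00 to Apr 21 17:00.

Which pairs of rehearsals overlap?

Sorted by start: Brass Take, Full Warm-up, Rhythm Overdub, Woodwind Take, Tech Soundcheck, Rhythm Session.
Full Warm-up starts before Brass Take ends → Brass Take and Full Warm-up overlap.
Rhythm Overdub starts before Brass Take ends → Brass Take and Rhythm Overdub overlap.
Woodwind Take starts after Brass Take ends; Brass Take is clear from here.
Rhythm Overdub starts before Full Warm-up ends → Full Warm-up and Rhythm Overdub overlap.
Woodwind Take starts after Full Warm-up ends; Full Warm-up is clear from here.
Woodwind Take starts after Rhythm Overdub ends; Rhythm Overdub is clear from here.
Tech Soundcheck starts after Woodwind Take ends; Woodwind Take is clear from here.
Rhythm Session starts before Tech Soundcheck ends → Tech Soundcheck and Rhythm Session overlap.

Brass Take & Full Warm-up, Brass Take & Rhythm Overdub, Full Warm-up & Rhythm Overdub, Rhythm Session & Tech Soundcheck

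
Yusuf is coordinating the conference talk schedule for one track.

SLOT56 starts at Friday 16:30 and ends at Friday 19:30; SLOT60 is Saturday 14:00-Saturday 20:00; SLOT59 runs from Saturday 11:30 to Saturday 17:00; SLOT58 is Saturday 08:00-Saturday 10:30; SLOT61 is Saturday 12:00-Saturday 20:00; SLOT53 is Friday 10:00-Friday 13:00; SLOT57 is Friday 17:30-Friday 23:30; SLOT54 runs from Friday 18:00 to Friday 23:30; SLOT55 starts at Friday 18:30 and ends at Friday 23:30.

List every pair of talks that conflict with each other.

Sorted by start: SLOT53, SLOT56, SLOT57, SLOT54, SLOT55, SLOT58, SLOT59, SLOT61, SLOT60.
SLOT56 starts after SLOT53 ends, so SLOT53 has no further overlaps.
SLOT57 starts before SLOT56 ends → SLOT56 and SLOT57 overlap.
SLOT54 starts before SLOT56 ends → SLOT56 and SLOT54 overlap.
SLOT55 starts before SLOT56 ends → SLOT56 and SLOT55 overlap.
SLOT58 starts after SLOT56 ends, so SLOT56 has no further overlaps.
SLOT54 starts before SLOT57 ends → SLOT57 and SLOT54 overlap.
SLOT55 starts before SLOT57 ends → SLOT57 and SLOT55 overlap.
SLOT58 starts after SLOT57 ends, so SLOT57 has no further overlaps.
SLOT55 starts before SLOT54 ends → SLOT54 and SLOT55 overlap.
SLOT58 starts after SLOT54 ends, so SLOT54 has no further overlaps.
SLOT58 starts after SLOT55 ends, so SLOT55 has no further overlaps.
SLOT59 starts after SLOT58 ends, so SLOT58 has no further overlaps.
SLOT61 starts before SLOT59 ends → SLOT59 and SLOT61 overlap.
SLOT60 starts before SLOT59 ends → SLOT59 and SLOT60 overlap.
SLOT60 starts before SLOT61 ends → SLOT61 and SLOT60 overlap.

SLOT54 & SLOT55, SLOT54 & SLOT56, SLOT54 & SLOT57, SLOT55 & SLOT56, SLOT55 & SLOT57, SLOT56 & SLOT57, SLOT59 & SLOT60, SLOT59 & SLOT61, SLOT60 & SLOT61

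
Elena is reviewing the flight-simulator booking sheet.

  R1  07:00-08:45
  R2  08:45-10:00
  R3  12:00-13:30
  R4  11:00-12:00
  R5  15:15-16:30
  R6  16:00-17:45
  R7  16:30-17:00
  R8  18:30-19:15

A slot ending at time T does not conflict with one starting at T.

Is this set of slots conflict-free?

No

Check each pair: they overlap iff neither finishes before the other starts.
Sorted by start: R1, R2, R4, R3, R5, R6, R7, R8.
R2 starts exactly when R1 ends (back-to-back, no overlap); R1 is clear from here.
R4 starts after R2 ends; R2 is clear from here.
R3 starts exactly when R4 ends (back-to-back, no overlap); R4 is clear from here.
R5 starts after R3 ends; R3 is clear from here.
R6 starts before R5 ends → R5 and R6 overlap.
That's a conflict, so the schedule is not conflict-free.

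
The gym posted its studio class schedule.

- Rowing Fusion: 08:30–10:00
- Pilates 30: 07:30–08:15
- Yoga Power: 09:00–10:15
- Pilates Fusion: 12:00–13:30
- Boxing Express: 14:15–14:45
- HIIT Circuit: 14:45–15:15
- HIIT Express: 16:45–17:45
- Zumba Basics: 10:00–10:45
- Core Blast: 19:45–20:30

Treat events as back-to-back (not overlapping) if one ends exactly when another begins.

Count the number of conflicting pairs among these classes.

2

Check each pair: they overlap iff neither finishes before the other starts.
Sorted by start: Pilates 30, Rowing Fusion, Yoga Power, Zumba Basics, Pilates Fusion, Boxing Express, HIIT Circuit, HIIT Express, Core Blast.
Rowing Fusion starts after Pilates 30 ends — done with Pilates 30.
Yoga Power starts before Rowing Fusion ends → Rowing Fusion and Yoga Power overlap.
Zumba Basics starts exactly when Rowing Fusion ends (back-to-back, no overlap) — done with Rowing Fusion.
Zumba Basics starts before Yoga Power ends → Yoga Power and Zumba Basics overlap.
Pilates Fusion starts after Yoga Power ends — done with Yoga Power.
Pilates Fusion starts after Zumba Basics ends — done with Zumba Basics.
Boxing Express starts after Pilates Fusion ends — done with Pilates Fusion.
HIIT Circuit starts exactly when Boxing Express ends (back-to-back, no overlap) — done with Boxing Express.
HIIT Express starts after HIIT Circuit ends — done with HIIT Circuit.
Core Blast starts after HIIT Express ends.
Overlapping pairs: Rowing Fusion & Yoga Power, Yoga Power & Zumba Basics — 2 in total.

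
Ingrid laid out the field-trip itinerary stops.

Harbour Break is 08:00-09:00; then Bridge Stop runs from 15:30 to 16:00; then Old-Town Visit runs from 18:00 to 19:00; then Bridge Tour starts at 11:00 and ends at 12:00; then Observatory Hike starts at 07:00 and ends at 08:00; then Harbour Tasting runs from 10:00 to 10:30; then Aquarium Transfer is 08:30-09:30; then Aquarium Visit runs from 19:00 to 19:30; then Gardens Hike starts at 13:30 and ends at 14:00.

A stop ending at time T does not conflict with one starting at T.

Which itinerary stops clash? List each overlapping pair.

Aquarium Transfer & Harbour Break

Sorted by start: Observatory Hike, Harbour Break, Aquarium Transfer, Harbour Tasting, Bridge Tour, Gardens Hike, Bridge Stop, Old-Town Visit, Aquarium Visit.
Harbour Break starts exactly when Observatory Hike ends (back-to-back, no overlap) — done with Observatory Hike.
Aquarium Transfer starts before Harbour Break ends → Harbour Break and Aquarium Transfer overlap.
Harbour Tasting starts after Harbour Break ends — done with Harbour Break.
Harbour Tasting starts after Aquarium Transfer ends — done with Aquarium Transfer.
Bridge Tour starts after Harbour Tasting ends — done with Harbour Tasting.
Gardens Hike starts after Bridge Tour ends — done with Bridge Tour.
Bridge Stop starts after Gardens Hike ends — done with Gardens Hike.
Old-Town Visit starts after Bridge Stop ends — done with Bridge Stop.
Aquarium Visit starts exactly when Old-Town Visit ends (back-to-back, no overlap).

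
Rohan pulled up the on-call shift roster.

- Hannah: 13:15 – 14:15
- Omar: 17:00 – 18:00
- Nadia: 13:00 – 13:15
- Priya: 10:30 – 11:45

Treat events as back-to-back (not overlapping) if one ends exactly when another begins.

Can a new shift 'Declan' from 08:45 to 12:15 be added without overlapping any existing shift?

Priya: starts 10:30 before Declan ends 12:15, and ends 11:45 after Declan starts 08:45 → overlap.
Nadia: starts 13:00 at or after Declan ends 12:15 → clear.
Hannah: starts 13:15 at or after Declan ends 12:15 → clear.
Omar: starts 17:00 at or after Declan ends 12:15 → clear.
Declan overlaps Priya.

No — it overlaps Priya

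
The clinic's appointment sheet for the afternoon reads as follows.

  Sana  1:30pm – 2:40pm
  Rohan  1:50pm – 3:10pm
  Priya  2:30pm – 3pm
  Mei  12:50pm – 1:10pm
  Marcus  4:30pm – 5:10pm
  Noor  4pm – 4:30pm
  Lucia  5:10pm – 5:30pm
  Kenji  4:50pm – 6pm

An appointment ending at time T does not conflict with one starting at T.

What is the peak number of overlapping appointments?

3

Sweep the timeline, counting +1 at each start and −1 at each end (ends before starts at a tie):
12:50pm start Mei → 1
1:10pm end Mei → 0
1:30pm start Sana → 1
1:50pm start Rohan → 2
2:30pm start Priya → 3
2:40pm end Sana → 2
3pm end Priya → 1
3:10pm end Rohan → 0
4pm start Noor → 1
4:30pm end Noor → 0
4:30pm start Marcus → 1
4:50pm start Kenji → 2
5:10pm end Marcus → 1
5:10pm start Lucia → 2
5:30pm end Lucia → 1
6pm end Kenji → 0
Peak is 3, at 2:30pm (Priya, Rohan, Sana).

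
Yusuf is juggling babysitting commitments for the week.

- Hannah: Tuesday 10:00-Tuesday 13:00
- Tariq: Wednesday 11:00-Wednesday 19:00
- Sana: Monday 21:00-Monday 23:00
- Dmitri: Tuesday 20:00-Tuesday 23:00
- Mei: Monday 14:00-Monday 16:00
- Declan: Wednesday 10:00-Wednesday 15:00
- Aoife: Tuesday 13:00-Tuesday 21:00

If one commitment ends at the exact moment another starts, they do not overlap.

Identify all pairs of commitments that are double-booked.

Sorted by start: Mei, Sana, Hannah, Aoife, Dmitri, Declan, Tariq.
Sana starts after Mei ends, so Mei has no further overlaps.
Hannah starts after Sana ends, so Sana has no further overlaps.
Aoife starts exactly when Hannah ends (back-to-back, no overlap), so Hannah has no further overlaps.
Dmitri starts before Aoife ends → Aoife and Dmitri overlap.
Declan starts after Aoife ends, so Aoife has no further overlaps.
Declan starts after Dmitri ends, so Dmitri has no further overlaps.
Tariq starts before Declan ends → Declan and Tariq overlap.

Aoife & Dmitri, Declan & Tariq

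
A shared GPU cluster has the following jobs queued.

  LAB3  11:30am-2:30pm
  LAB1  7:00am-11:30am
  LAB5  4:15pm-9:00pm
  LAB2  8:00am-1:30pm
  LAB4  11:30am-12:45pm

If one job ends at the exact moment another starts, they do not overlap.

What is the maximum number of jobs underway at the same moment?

Sweep the timeline, counting +1 at each start and −1 at each end (ends before starts at a tie):
7:00am start LAB1 → 1
8:00am start LAB2 → 2
11:30am end LAB1 → 1
11:30am start LAB3 → 2
11:30am start LAB4 → 3
12:45pm end LAB4 → 2
1:30pm end LAB2 → 1
2:30pm end LAB3 → 0
4:15pm start LAB5 → 1
9:00pm end LAB5 → 0
Peak is 3, at 11:30am (LAB2, LAB3, LAB4).

3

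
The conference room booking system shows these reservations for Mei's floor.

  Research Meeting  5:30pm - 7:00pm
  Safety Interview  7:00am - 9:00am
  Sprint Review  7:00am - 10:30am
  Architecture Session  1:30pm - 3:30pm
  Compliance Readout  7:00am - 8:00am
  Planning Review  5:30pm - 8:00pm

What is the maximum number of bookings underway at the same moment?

3

Sweep the timeline, counting +1 at each start and −1 at each end (ends before starts at a tie):
7:00am start Compliance Readout → 1
7:00am start Safety Interview → 2
7:00am start Sprint Review → 3
8:00am end Compliance Readout → 2
9:00am end Safety Interview → 1
10:30am end Sprint Review → 0
1:30pm start Architecture Session → 1
3:30pm end Architecture Session → 0
5:30pm start Planning Review → 1
5:30pm start Research Meeting → 2
7:00pm end Research Meeting → 1
8:00pm end Planning Review → 0
Peak is 3, at 7:00am (Compliance Readout, Safety Interview, Sprint Review).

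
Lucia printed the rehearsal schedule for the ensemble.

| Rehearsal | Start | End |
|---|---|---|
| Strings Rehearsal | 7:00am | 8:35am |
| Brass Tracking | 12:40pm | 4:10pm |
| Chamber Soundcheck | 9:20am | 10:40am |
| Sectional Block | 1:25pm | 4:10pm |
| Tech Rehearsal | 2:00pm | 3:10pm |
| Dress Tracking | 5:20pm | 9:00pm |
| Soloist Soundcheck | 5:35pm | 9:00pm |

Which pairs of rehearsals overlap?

Brass Tracking & Sectional Block, Brass Tracking & Tech Rehearsal, Dress Tracking & Soloist Soundcheck, Sectional Block & Tech Rehearsal

Check each pair: they overlap iff neither finishes before the other starts.
Sorted by start: Strings Rehearsal, Chamber Soundcheck, Brass Tracking, Sectional Block, Tech Rehearsal, Dress Tracking, Soloist Soundcheck.
Chamber Soundcheck starts after Strings Rehearsal ends; Strings Rehearsal is clear from here.
Brass Tracking starts after Chamber Soundcheck ends; Chamber Soundcheck is clear from here.
Sectional Block starts before Brass Tracking ends → Brass Tracking and Sectional Block overlap.
Tech Rehearsal starts before Brass Tracking ends → Brass Tracking and Tech Rehearsal overlap.
Dress Tracking starts after Brass Tracking ends; Brass Tracking is clear from here.
Tech Rehearsal starts before Sectional Block ends → Sectional Block and Tech Rehearsal overlap.
Dress Tracking starts after Sectional Block ends; Sectional Block is clear from here.
Dress Tracking starts after Tech Rehearsal ends; Tech Rehearsal is clear from here.
Soloist Soundcheck starts before Dress Tracking ends → Dress Tracking and Soloist Soundcheck overlap.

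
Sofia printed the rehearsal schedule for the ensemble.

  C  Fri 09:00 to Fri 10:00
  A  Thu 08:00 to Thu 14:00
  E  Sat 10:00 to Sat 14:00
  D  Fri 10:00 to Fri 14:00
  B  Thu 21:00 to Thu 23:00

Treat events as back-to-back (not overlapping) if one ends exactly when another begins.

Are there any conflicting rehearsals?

Check each pair: they overlap iff neither finishes before the other starts.
Sorted by start: A, B, C, D, E.
B starts after A ends; A is clear from here.
C starts after B ends; B is clear from here.
D starts exactly when C ends (back-to-back, no overlap); C is clear from here.
E starts after D ends.
Every pair is clear; the schedule has no overlaps.

No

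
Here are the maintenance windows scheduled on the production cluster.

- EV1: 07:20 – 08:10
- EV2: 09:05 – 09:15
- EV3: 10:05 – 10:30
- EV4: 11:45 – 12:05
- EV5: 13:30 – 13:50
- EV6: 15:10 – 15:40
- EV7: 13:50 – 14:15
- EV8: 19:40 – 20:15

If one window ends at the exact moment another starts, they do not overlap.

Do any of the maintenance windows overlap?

Sorted by start: EV1, EV2, EV3, EV4, EV5, EV7, EV6, EV8.
EV2 starts after EV1 ends — done with EV1.
EV3 starts after EV2 ends — done with EV2.
EV4 starts after EV3 ends — done with EV3.
EV5 starts after EV4 ends — done with EV4.
EV7 starts exactly when EV5 ends (back-to-back, no overlap) — done with EV5.
EV6 starts after EV7 ends — done with EV7.
EV8 starts after EV6 ends.
Every pair is clear; the schedule has no overlaps.

No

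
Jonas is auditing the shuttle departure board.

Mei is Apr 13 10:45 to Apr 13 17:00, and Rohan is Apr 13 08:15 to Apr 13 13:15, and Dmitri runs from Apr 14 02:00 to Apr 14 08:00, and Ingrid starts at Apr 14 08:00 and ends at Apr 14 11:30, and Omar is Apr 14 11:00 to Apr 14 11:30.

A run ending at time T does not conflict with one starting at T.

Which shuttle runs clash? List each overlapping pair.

Ingrid & Omar, Mei & Rohan

Sorted by start: Rohan, Mei, Dmitri, Ingrid, Omar.
Mei starts before Rohan ends → Rohan and Mei overlap.
Dmitri starts after Rohan ends, so Rohan has no further overlaps.
Dmitri starts after Mei ends, so Mei has no further overlaps.
Ingrid starts exactly when Dmitri ends (back-to-back, no overlap), so Dmitri has no further overlaps.
Omar starts before Ingrid ends → Ingrid and Omar overlap.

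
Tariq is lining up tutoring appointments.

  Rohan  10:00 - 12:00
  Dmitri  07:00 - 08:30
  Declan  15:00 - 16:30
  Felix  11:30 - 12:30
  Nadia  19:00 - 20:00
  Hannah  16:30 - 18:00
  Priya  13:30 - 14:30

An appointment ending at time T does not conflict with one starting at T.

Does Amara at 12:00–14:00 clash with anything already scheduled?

Dmitri: ends 08:30 at or before Amara starts 12:00 → clear.
Rohan: ends 12:00 at or before Amara starts 12:00 → clear.
Felix: starts 11:30 before Amara ends 14:00, and ends 12:30 after Amara starts 12:00 → overlap.
Priya: starts 13:30 before Amara ends 14:00, and ends 14:30 after Amara starts 12:00 → overlap.
Declan: starts 15:00 at or after Amara ends 14:00 → clear.
Hannah: starts 16:30 at or after Amara ends 14:00 → clear.
Nadia: starts 19:00 at or after Amara ends 14:00 → clear.
Amara overlaps Felix, Priya.

Yes — it overlaps Felix, Priya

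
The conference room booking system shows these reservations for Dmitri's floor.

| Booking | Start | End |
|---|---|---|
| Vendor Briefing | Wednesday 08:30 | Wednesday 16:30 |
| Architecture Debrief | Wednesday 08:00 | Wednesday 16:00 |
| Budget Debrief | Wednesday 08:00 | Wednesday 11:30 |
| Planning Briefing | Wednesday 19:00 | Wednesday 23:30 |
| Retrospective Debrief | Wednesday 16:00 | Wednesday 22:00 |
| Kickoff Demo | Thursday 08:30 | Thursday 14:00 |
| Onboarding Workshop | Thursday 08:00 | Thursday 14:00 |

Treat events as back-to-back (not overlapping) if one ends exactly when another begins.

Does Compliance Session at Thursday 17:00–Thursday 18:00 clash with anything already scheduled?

No — it doesn't clash with anything

Budget Debrief: ends Wednesday 11:30 at or before Compliance Session starts Thursday 17:00 → clear.
Architecture Debrief: ends Wednesday 16:00 at or before Compliance Session starts Thursday 17:00 → clear.
Vendor Briefing: ends Wednesday 16:30 at or before Compliance Session starts Thursday 17:00 → clear.
Retrospective Debrief: ends Wednesday 22:00 at or before Compliance Session starts Thursday 17:00 → clear.
Planning Briefing: ends Wednesday 23:30 at or before Compliance Session starts Thursday 17:00 → clear.
Onboarding Workshop: ends Thursday 14:00 at or before Compliance Session starts Thursday 17:00 → clear.
Kickoff Demo: ends Thursday 14:00 at or before Compliance Session starts Thursday 17:00 → clear.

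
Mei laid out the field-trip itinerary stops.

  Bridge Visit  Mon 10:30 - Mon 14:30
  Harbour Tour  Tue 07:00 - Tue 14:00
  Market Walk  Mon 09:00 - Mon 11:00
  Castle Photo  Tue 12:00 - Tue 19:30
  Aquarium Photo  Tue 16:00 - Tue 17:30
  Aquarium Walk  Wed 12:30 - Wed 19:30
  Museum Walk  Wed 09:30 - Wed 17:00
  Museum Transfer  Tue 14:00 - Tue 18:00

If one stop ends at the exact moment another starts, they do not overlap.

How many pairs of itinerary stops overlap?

Sorted by start: Market Walk, Bridge Visit, Harbour Tour, Castle Photo, Museum Transfer, Aquarium Photo, Museum Walk, Aquarium Walk.
Bridge Visit starts before Market Walk ends → Market Walk and Bridge Visit overlap.
Harbour Tour starts after Market Walk ends, so Market Walk has no further overlaps.
Harbour Tour starts after Bridge Visit ends, so Bridge Visit has no further overlaps.
Castle Photo starts before Harbour Tour ends → Harbour Tour and Castle Photo overlap.
Museum Transfer starts exactly when Harbour Tour ends (back-to-back, no overlap), so Harbour Tour has no further overlaps.
Museum Transfer starts before Castle Photo ends → Castle Photo and Museum Transfer overlap.
Aquarium Photo starts before Castle Photo ends → Castle Photo and Aquarium Photo overlap.
Museum Walk starts after Castle Photo ends, so Castle Photo has no further overlaps.
Aquarium Photo starts before Museum Transfer ends → Museum Transfer and Aquarium Photo overlap.
Museum Walk starts after Museum Transfer ends, so Museum Transfer has no further overlaps.
Museum Walk starts after Aquarium Photo ends, so Aquarium Photo has no further overlaps.
Aquarium Walk starts before Museum Walk ends → Museum Walk and Aquarium Walk overlap.
Overlapping pairs: Aquarium Photo & Castle Photo, Aquarium Photo & Museum Transfer, Aquarium Walk & Museum Walk, Bridge Visit & Market Walk, Castle Photo & Harbour Tour, Castle Photo & Museum Transfer — 6 in total.

6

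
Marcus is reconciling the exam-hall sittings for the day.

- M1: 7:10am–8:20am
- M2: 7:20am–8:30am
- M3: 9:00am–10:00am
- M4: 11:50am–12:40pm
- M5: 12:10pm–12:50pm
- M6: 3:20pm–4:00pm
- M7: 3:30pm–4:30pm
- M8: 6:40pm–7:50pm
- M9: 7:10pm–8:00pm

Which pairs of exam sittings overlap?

Sorted by start: M1, M2, M3, M4, M5, M6, M7, M8, M9.
M2 starts before M1 ends → M1 and M2 overlap.
M3 starts after M1 ends; M1 is clear from here.
M3 starts after M2 ends; M2 is clear from here.
M4 starts after M3 ends; M3 is clear from here.
M5 starts before M4 ends → M4 and M5 overlap.
M6 starts after M4 ends; M4 is clear from here.
M6 starts after M5 ends; M5 is clear from here.
M7 starts before M6 ends → M6 and M7 overlap.
M8 starts after M6 ends; M6 is clear from here.
M8 starts after M7 ends; M7 is clear from here.
M9 starts before M8 ends → M8 and M9 overlap.

M1 & M2, M4 & M5, M6 & M7, M8 & M9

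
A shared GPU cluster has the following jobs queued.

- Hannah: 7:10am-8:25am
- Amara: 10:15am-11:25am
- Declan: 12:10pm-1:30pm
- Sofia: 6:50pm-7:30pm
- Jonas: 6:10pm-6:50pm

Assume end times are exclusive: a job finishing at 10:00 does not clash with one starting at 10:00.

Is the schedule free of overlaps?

Yes

Sorted by start: Hannah, Amara, Declan, Jonas, Sofia.
Amara starts after Hannah ends, so Hannah has no further overlaps.
Declan starts after Amara ends, so Amara has no further overlaps.
Jonas starts after Declan ends, so Declan has no further overlaps.
Sofia starts exactly when Jonas ends (back-to-back, no overlap).
Every pair is clear; the schedule has no overlaps.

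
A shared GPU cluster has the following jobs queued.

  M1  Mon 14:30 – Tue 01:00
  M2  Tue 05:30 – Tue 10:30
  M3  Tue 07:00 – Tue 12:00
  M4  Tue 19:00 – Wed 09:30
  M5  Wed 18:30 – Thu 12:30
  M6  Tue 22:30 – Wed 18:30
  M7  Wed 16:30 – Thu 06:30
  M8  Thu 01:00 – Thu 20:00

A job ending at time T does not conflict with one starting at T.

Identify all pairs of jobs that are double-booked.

M2 & M3, M4 & M6, M5 & M7, M5 & M8, M6 & M7, M7 & M8

Sorted by start: M1, M2, M3, M4, M6, M7, M5, M8.
M2 starts after M1 ends, so M1 has no further overlaps.
M3 starts before M2 ends → M2 and M3 overlap.
M4 starts after M2 ends, so M2 has no further overlaps.
M4 starts after M3 ends, so M3 has no further overlaps.
M6 starts before M4 ends → M4 and M6 overlap.
M7 starts after M4 ends, so M4 has no further overlaps.
M7 starts before M6 ends → M6 and M7 overlap.
M5 starts exactly when M6 ends (back-to-back, no overlap), so M6 has no further overlaps.
M5 starts before M7 ends → M7 and M5 overlap.
M8 starts before M7 ends → M7 and M8 overlap.
M8 starts before M5 ends → M5 and M8 overlap.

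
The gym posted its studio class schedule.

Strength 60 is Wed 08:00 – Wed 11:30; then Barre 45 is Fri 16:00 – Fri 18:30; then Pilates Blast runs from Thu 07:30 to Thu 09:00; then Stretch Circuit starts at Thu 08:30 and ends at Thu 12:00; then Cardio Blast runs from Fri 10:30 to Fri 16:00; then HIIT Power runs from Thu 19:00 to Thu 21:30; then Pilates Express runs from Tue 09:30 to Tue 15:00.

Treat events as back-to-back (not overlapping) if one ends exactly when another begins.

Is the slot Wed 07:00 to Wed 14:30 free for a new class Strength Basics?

Pilates Express: ends Tue 15:00 at or before Strength Basics starts Wed 07:00 → clear.
Strength 60: starts Wed 08:00 before Strength Basics ends Wed 14:30, and ends Wed 11:30 after Strength Basics starts Wed 07:00 → overlap.
Pilates Blast: starts Thu 07:30 at or after Strength Basics ends Wed 14:30 → clear.
Stretch Circuit: starts Thu 08:30 at or after Strength Basics ends Wed 14:30 → clear.
HIIT Power: starts Thu 19:00 at or after Strength Basics ends Wed 14:30 → clear.
Cardio Blast: starts Fri 10:30 at or after Strength Basics ends Wed 14:30 → clear.
Barre 45: starts Fri 16:00 at or after Strength Basics ends Wed 14:30 → clear.
Strength Basics overlaps Strength 60.

No — it overlaps Strength 60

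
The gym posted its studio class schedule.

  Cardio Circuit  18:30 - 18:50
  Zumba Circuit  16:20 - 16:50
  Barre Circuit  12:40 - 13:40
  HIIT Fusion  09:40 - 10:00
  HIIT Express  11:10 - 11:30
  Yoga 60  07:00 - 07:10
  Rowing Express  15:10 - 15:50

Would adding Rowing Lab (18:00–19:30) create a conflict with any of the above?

Yes — it overlaps Cardio Circuit

Yoga 60: ends 07:10 at or before Rowing Lab starts 18:00 → clear.
HIIT Fusion: ends 10:00 at or before Rowing Lab starts 18:00 → clear.
HIIT Express: ends 11:30 at or before Rowing Lab starts 18:00 → clear.
Barre Circuit: ends 13:40 at or before Rowing Lab starts 18:00 → clear.
Rowing Express: ends 15:50 at or before Rowing Lab starts 18:00 → clear.
Zumba Circuit: ends 16:50 at or before Rowing Lab starts 18:00 → clear.
Cardio Circuit: starts 18:30 before Rowing Lab ends 19:30, and ends 18:50 after Rowing Lab starts 18:00 → overlap.
Rowing Lab overlaps Cardio Circuit.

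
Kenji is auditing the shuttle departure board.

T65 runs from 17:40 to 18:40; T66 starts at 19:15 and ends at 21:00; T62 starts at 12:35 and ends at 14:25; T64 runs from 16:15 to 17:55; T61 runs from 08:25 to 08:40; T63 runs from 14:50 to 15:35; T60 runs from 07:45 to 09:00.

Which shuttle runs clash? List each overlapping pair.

T60 & T61, T64 & T65

Two intervals overlap when each starts before the other ends.
Sorted by start: T60, T61, T62, T63, T64, T65, T66.
T61 starts before T60 ends → T60 and T61 overlap.
T62 starts after T60 ends, so nothing later overlaps T60 either.
T62 starts after T61 ends, so nothing later overlaps T61 either.
T63 starts after T62 ends, so nothing later overlaps T62 either.
T64 starts after T63 ends, so nothing later overlaps T63 either.
T65 starts before T64 ends → T64 and T65 overlap.
T66 starts after T64 ends.
T66 starts after T65 ends.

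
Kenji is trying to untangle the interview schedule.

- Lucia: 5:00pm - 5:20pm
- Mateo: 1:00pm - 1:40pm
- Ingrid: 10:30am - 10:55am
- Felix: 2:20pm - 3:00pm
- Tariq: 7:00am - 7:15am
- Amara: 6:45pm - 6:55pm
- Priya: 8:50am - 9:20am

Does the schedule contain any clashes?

No

Check each pair: they overlap iff neither finishes before the other starts.
Sorted by start: Tariq, Priya, Ingrid, Mateo, Felix, Lucia, Amara.
Priya starts after Tariq ends, so nothing later overlaps Tariq either.
Ingrid starts after Priya ends, so nothing later overlaps Priya either.
Mateo starts after Ingrid ends, so nothing later overlaps Ingrid either.
Felix starts after Mateo ends, so nothing later overlaps Mateo either.
Lucia starts after Felix ends, so nothing later overlaps Felix either.
Amara starts after Lucia ends.
Every pair is clear; the schedule has no overlaps.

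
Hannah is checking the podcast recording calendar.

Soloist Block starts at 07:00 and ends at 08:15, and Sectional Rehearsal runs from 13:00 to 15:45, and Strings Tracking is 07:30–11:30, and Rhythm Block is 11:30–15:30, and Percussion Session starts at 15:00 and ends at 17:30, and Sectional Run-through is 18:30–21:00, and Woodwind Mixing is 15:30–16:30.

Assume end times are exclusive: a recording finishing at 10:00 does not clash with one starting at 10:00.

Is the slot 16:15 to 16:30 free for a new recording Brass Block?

Soloist Block: ends 08:15 at or before Brass Block starts 16:15 → clear.
Strings Tracking: ends 11:30 at or before Brass Block starts 16:15 → clear.
Rhythm Block: ends 15:30 at or before Brass Block starts 16:15 → clear.
Sectional Rehearsal: ends 15:45 at or before Brass Block starts 16:15 → clear.
Percussion Session: starts 15:00 before Brass Block ends 16:30, and ends 17:30 after Brass Block starts 16:15 → overlap.
Woodwind Mixing: starts 15:30 before Brass Block ends 16:30, and ends 16:30 after Brass Block starts 16:15 → overlap.
Sectional Run-through: starts 18:30 at or after Brass Block ends 16:30 → clear.
Brass Block overlaps Percussion Session, Woodwind Mixing.

No — it overlaps Percussion Session, Woodwind Mixing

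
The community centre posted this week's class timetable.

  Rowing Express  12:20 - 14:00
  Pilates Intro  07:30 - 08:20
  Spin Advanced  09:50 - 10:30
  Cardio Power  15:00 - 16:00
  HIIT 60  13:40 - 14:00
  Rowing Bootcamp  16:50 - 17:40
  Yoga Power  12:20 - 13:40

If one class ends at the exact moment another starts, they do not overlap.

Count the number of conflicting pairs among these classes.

2

Sorted by start: Pilates Intro, Spin Advanced, Yoga Power, Rowing Express, HIIT 60, Cardio Power, Rowing Bootcamp.
Spin Advanced starts after Pilates Intro ends, so nothing later overlaps Pilates Intro either.
Yoga Power starts after Spin Advanced ends, so nothing later overlaps Spin Advanced either.
Rowing Express starts before Yoga Power ends → Yoga Power and Rowing Express overlap.
HIIT 60 starts exactly when Yoga Power ends (back-to-back, no overlap), so nothing later overlaps Yoga Power either.
HIIT 60 starts before Rowing Express ends → Rowing Express and HIIT 60 overlap.
Cardio Power starts after Rowing Express ends, so nothing later overlaps Rowing Express either.
Cardio Power starts after HIIT 60 ends, so nothing later overlaps HIIT 60 either.
Rowing Bootcamp starts after Cardio Power ends.
Overlapping pairs: HIIT 60 & Rowing Express, Rowing Express & Yoga Power — 2 in total.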